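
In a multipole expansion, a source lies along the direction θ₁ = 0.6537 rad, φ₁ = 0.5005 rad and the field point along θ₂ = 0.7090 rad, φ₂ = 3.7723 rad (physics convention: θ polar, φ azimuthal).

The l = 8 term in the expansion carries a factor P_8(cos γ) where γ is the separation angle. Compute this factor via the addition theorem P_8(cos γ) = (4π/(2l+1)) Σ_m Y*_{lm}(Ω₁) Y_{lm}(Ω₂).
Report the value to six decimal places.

Term-by-term m-sum for l=8 (normalisation 4π/17 = 0.739198):
  [-8]  conj(Y_{8,-8})(Ω₁) = -0.006273-0.007322i ; Y_{8,-8}(Ω₂) = +0.005444+0.015727i ; Δ = +0.000081-0.000139i
  [-7]  conj(Y_{8,-7})(Ω₁) = -0.047080-0.017824i ; Y_{8,-7}(Ω₂) = +0.022744-0.074198i ; Δ = -0.002393+0.003088i
  [-6]  conj(Y_{8,-6})(Ω₁) = -0.159385+0.022232i ; Y_{8,-6}(Ω₂) = -0.175388+0.131309i ; Δ = +0.025035-0.024828i
  [-5]  conj(Y_{8,-5})(Ω₁) = -0.278061+0.206637i ; Y_{8,-5}(Ω₂) = +0.407325-0.004865i ; Δ = -0.112256+0.085521i
  [-4]  conj(Y_{8,-4})(Ω₁) = -0.201668+0.438333i ; Y_{8,-4}(Ω₂) = -0.376055-0.267767i ; Δ = +0.193209-0.110837i
  [-3]  conj(Y_{8,-3})(Ω₁) = +0.022710+0.327202i ; Y_{8,-3}(Ω₂) = +0.055775+0.167564i ; Δ = -0.053560+0.022055i
  [-2]  conj(Y_{8,-2})(Ω₁) = -0.077593-0.121110i ; Y_{8,-2}(Ω₂) = -0.087720+0.274430i ; Δ = +0.040043-0.010670i
  [-1]  conj(Y_{8,-1})(Ω₁) = -0.358172-0.195903i ; Y_{8,-1}(Ω₂) = +0.268175-0.195821i ; Δ = -0.134415+0.017601i
  [+0]  conj(Y_{8,0})(Ω₁) = +0.016212-0.000000i ; Y_{8,0}(Ω₂) = +0.192836+0.000000i ; Δ = +0.003126+0.000000i
  [+1]  conj(Y_{8,1})(Ω₁) = +0.358172-0.195903i ; Y_{8,1}(Ω₂) = -0.268175-0.195821i ; Δ = -0.134415-0.017601i
  [+2]  conj(Y_{8,2})(Ω₁) = -0.077593+0.121110i ; Y_{8,2}(Ω₂) = -0.087720-0.274430i ; Δ = +0.040043+0.010670i
  [+3]  conj(Y_{8,3})(Ω₁) = -0.022710+0.327202i ; Y_{8,3}(Ω₂) = -0.055775+0.167564i ; Δ = -0.053560-0.022055i
  [+4]  conj(Y_{8,4})(Ω₁) = -0.201668-0.438333i ; Y_{8,4}(Ω₂) = -0.376055+0.267767i ; Δ = +0.193209+0.110837i
  [+5]  conj(Y_{8,5})(Ω₁) = +0.278061+0.206637i ; Y_{8,5}(Ω₂) = -0.407325-0.004865i ; Δ = -0.112256-0.085521i
  [+6]  conj(Y_{8,6})(Ω₁) = -0.159385-0.022232i ; Y_{8,6}(Ω₂) = -0.175388-0.131309i ; Δ = +0.025035+0.024828i
  [+7]  conj(Y_{8,7})(Ω₁) = +0.047080-0.017824i ; Y_{8,7}(Ω₂) = -0.022744-0.074198i ; Δ = -0.002393-0.003088i
  [+8]  conj(Y_{8,8})(Ω₁) = -0.006273+0.007322i ; Y_{8,8}(Ω₂) = +0.005444-0.015727i ; Δ = +0.000081+0.000139i
Σ over m = -0.085387+0.000000i; ×(4π/17) → -0.063118+0.000000i. Real part: -0.063118

-0.063118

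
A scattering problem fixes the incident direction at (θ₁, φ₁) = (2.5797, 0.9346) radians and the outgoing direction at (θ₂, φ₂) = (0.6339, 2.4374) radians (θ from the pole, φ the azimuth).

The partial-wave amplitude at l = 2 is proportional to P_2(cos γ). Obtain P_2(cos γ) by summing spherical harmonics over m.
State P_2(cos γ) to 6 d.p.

Addition theorem: P_2(cos γ) = (4π/5) Σ_m Y*_{lm}(Ω₁) Y_{lm}(Ω₂), m = −2…2:
  m=-2: -0.032236+0.104804i × +0.021911+0.133725i = -0.014721-0.002014i  (running Σ = -0.014721-0.002014i)
  m=-1: -0.206951-0.280175i × -0.280982-0.238689i = -0.008725+0.128121i  (running Σ = -0.023446+0.126107i)
  m=0: +0.362198-0.000000i × +0.298856+0.000000i = +0.108245+0.000000i  (running Σ = +0.084799+0.126107i)
  m=1: +0.206951-0.280175i × +0.280982-0.238689i = -0.008725-0.128121i  (running Σ = +0.076074-0.002014i)
  m=2: -0.032236-0.104804i × +0.021911-0.133725i = -0.014721+0.002014i  (running Σ = +0.061352+0.000000i)
Σ over m = +0.061352+0.000000i; ×(4π/5) → +0.154195+0.000000i. Real part: 0.154195

0.154195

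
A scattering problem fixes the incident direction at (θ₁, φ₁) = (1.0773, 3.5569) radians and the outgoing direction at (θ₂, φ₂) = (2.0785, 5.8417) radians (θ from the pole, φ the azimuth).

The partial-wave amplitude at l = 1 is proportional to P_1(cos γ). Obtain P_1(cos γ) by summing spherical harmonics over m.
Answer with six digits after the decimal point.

Addition theorem: P_1(cos γ) = (4π/3) Σ_m Y*_{lm}(Ω₁) Y_{lm}(Ω₂), m = −1…1:
  [-1]  conj(Y_{1,-1})(Ω₁) = -0.27841 - 0.12276j ; Y_{1,-1}(Ω₂) = 0.27297 + 0.12900j ; Δ = -0.06016 - 0.06943j
  [+0]  conj(Y_{1,0})(Ω₁) = 0.23145 + 0.00000j ; Y_{1,0}(Ω₂) = -0.23754 + 0.00000j ; Δ = -0.05498 + 0.00000j
  [+1]  conj(Y_{1,1})(Ω₁) = 0.27841 - 0.12276j ; Y_{1,1}(Ω₂) = -0.27297 + 0.12900j ; Δ = -0.06016 + 0.06943j
Accumulated sum -0.17530 + 0.00000j; after 4π/(2l+1) scaling, -0.73428 + 0.00000j ⇒ P_1 = -0.734285

-0.734285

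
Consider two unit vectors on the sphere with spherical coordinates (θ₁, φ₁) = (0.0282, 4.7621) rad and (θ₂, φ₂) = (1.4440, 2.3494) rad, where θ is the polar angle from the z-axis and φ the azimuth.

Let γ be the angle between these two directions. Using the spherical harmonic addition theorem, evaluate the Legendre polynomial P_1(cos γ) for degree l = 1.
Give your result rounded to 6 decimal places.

Expand P_1 via completeness: Σ_{m} conj(Y_{1,m}) at Ω₁ times Y_{1,m} at Ω₂ —
  term(m=-1) = (-0.002490, 0.002224)   from Y*(Ω₁)=(0.000484, -0.009730), Y(Ω₂)=(-0.240688, -0.243981)
  term(m=+0) = (0.030177, 0.000000)   from Y*(Ω₁)=(0.488408, -0.000000), Y(Ω₂)=(0.061787, 0.000000)
  term(m=+1) = (-0.002490, -0.002224)   from Y*(Ω₁)=(-0.000484, -0.009730), Y(Ω₂)=(0.240688, -0.243981)
Accumulated sum (0.025197, 0.000000); after 4π/(2l+1) scaling, (0.105543, 0.000000) ⇒ P_1 = 0.105543

0.105543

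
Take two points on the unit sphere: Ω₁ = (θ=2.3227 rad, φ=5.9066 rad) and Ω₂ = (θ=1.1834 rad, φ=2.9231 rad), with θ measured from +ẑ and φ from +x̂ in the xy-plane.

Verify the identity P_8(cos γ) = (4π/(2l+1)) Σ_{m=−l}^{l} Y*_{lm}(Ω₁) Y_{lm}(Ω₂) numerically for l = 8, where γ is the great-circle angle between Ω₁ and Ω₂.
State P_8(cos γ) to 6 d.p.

-0.347631

Addition theorem: P_8(cos γ) = (4π/17) Σ_m Y*_{lm}(Ω₁) Y_{lm}(Ω₂), m = −8…8:
  term(m=-8) = (0.003502, -0.011082)   from Y*(Ω₁)=(-0.041399, -0.005366), Y(Ω₂)=(-0.049059, 0.274041)
  term(m=-7) = (0.031762, -0.063444)   from Y*(Ω₁)=(0.136624, 0.075616), Y(Ω₂)=(-0.018781, -0.453973)
  term(m=-6) = (0.054050, -0.075352)   from Y*(Ω₁)=(-0.217845, -0.264639), Y(Ω₂)=(0.069509, 0.261459)
  term(m=-5) = (-0.058322, 0.058916)   from Y*(Ω₁)=(0.141737, 0.439254), Y(Ω₂)=(0.082676, 0.159454)
  term(m=-4) = (-0.080790, 0.059199)   from Y*(Ω₁)=(0.018712, -0.289905), Y(Ω₂)=(-0.221267, -0.264396)
  term(m=-3) = (-0.002909, 0.001493)   from Y*(Ω₁)=(0.063650, -0.134836), Y(Ω₂)=(-0.017383, -0.013365)
  term(m=-2) = (-0.121099, 0.039619)   from Y*(Ω₁)=(-0.277196, 0.259882), Y(Ω₂)=(0.303820, 0.141915)
  term(m=-1) = (-0.001094, 0.000174)   from Y*(Ω₁)=(0.023341, -0.009230), Y(Ω₂)=(-0.043072, -0.009564)
  term(m=+0) = (-0.120480, 0.000000)   from Y*(Ω₁)=(0.369122, -0.000000), Y(Ω₂)=(-0.326397, 0.000000)
  term(m=+1) = (-0.001094, -0.000174)   from Y*(Ω₁)=(-0.023341, -0.009230), Y(Ω₂)=(0.043072, -0.009564)
  term(m=+2) = (-0.121099, -0.039619)   from Y*(Ω₁)=(-0.277196, -0.259882), Y(Ω₂)=(0.303820, -0.141915)
  term(m=+3) = (-0.002909, -0.001493)   from Y*(Ω₁)=(-0.063650, -0.134836), Y(Ω₂)=(0.017383, -0.013365)
  term(m=+4) = (-0.080790, -0.059199)   from Y*(Ω₁)=(0.018712, 0.289905), Y(Ω₂)=(-0.221267, 0.264396)
  term(m=+5) = (-0.058322, -0.058916)   from Y*(Ω₁)=(-0.141737, 0.439254), Y(Ω₂)=(-0.082676, 0.159454)
  term(m=+6) = (0.054050, 0.075352)   from Y*(Ω₁)=(-0.217845, 0.264639), Y(Ω₂)=(0.069509, -0.261459)
  term(m=+7) = (0.031762, 0.063444)   from Y*(Ω₁)=(-0.136624, 0.075616), Y(Ω₂)=(0.018781, -0.453973)
  term(m=+8) = (0.003502, 0.011082)   from Y*(Ω₁)=(-0.041399, 0.005366), Y(Ω₂)=(-0.049059, -0.274041)
Σ over m = (-0.470281, -0.000000); ×(4π/17) → (-0.347631, -0.000000). Real part: -0.347631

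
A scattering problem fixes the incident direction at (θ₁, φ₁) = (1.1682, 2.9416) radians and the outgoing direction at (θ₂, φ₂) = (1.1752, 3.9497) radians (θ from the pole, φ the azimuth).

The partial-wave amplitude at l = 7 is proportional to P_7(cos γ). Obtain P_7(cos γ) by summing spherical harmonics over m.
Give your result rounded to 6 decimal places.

Expand P_7 via completeness: Σ_{m} conj(Y_{7,m}) at Ω₁ times Y_{7,m} at Ω₂ —
  [-7]  conj(Y_{7,-7})(Ω₁) = -0.047443+0.274982i ; Y_{7,-7}(Ω₂) = -0.230781-0.167008i ; Δ = +0.056873-0.055537i
  [-6]  conj(Y_{7,-6})(Ω₁) = +0.161134-0.414408i ; Y_{7,-6}(Ω₂) = +0.060464+0.441003i ; Δ = +0.192498+0.046004i
  [-5]  conj(Y_{7,-5})(Ω₁) = -0.130141+0.202666i ; Y_{7,-5}(Ω₂) = +0.142187-0.178790i ; Δ = +0.017730+0.052084i
  [-4]  conj(Y_{7,-4})(Ω₁) = -0.144165+0.148429i ; Y_{7,-4}(Ω₂) = +0.218386-0.019892i ; Δ = -0.028531+0.035283i
  [-3]  conj(Y_{7,-3})(Ω₁) = +0.267522-0.183013i ; Y_{7,-3}(Ω₂) = -0.238949-0.208424i ; Δ = -0.102069-0.012027i
  [-2]  conj(Y_{7,-2})(Ω₁) = +0.070904-0.029976i ; Y_{7,-2}(Ω₂) = -0.004239-0.093259i ; Δ = -0.003096-0.006485i
  [-1]  conj(Y_{7,-1})(Ω₁) = -0.323169+0.065507i ; Y_{7,-1}(Ω₂) = -0.225450+0.235929i ; Δ = +0.057403-0.091013i
  [+0]  conj(Y_{7,0})(Ω₁) = -0.038063-0.000000i ; Y_{7,0}(Ω₂) = -0.055251+0.000000i ; Δ = +0.002103+0.000000i
  [+1]  conj(Y_{7,1})(Ω₁) = +0.323169+0.065507i ; Y_{7,1}(Ω₂) = +0.225450+0.235929i ; Δ = +0.057403+0.091013i
  [+2]  conj(Y_{7,2})(Ω₁) = +0.070904+0.029976i ; Y_{7,2}(Ω₂) = -0.004239+0.093259i ; Δ = -0.003096+0.006485i
  [+3]  conj(Y_{7,3})(Ω₁) = -0.267522-0.183013i ; Y_{7,3}(Ω₂) = +0.238949-0.208424i ; Δ = -0.102069+0.012027i
  [+4]  conj(Y_{7,4})(Ω₁) = -0.144165-0.148429i ; Y_{7,4}(Ω₂) = +0.218386+0.019892i ; Δ = -0.028531-0.035283i
  [+5]  conj(Y_{7,5})(Ω₁) = +0.130141+0.202666i ; Y_{7,5}(Ω₂) = -0.142187-0.178790i ; Δ = +0.017730-0.052084i
  [+6]  conj(Y_{7,6})(Ω₁) = +0.161134+0.414408i ; Y_{7,6}(Ω₂) = +0.060464-0.441003i ; Δ = +0.192498-0.046004i
  [+7]  conj(Y_{7,7})(Ω₁) = +0.047443+0.274982i ; Y_{7,7}(Ω₂) = +0.230781-0.167008i ; Δ = +0.056873+0.055537i
Accumulated sum +0.383721+0.000000i; after 4π/(2l+1) scaling, +0.321465+0.000000i ⇒ P_7 = 0.321465

0.321465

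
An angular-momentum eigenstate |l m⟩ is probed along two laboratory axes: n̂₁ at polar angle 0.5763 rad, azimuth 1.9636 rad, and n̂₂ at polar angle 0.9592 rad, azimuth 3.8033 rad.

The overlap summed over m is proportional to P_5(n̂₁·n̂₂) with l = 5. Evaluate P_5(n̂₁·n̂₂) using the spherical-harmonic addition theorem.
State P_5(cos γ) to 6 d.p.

Summing Y*_{l m}(θ₁,φ₁)·Y_{l m}(θ₂,φ₂) over m ∈ [−5, 5]; prefactor 4π/(2·5+1) = 1.142397:
  term(m=-5) = -0.003711-0.000854i   from Y*(Ω₁)=-0.020599-0.008545i, Y(Ω₂)=+0.168373-0.028373i
  term(m=-4) = +0.019526-0.036155i   from Y*(Ω₁)=-0.000045+0.108514i, Y(Ω₂)=-0.333255-0.179799i
  term(m=-3) = +0.080416+0.077059i   from Y*(Ω₁)=+0.275557-0.114038i, Y(Ω₂)=+0.150349+0.341871i
  term(m=-2) = +0.002876-0.001715i   from Y*(Ω₁)=-0.330881-0.331020i, Y(Ω₂)=-0.001752+0.006937i
  term(m=-1) = +0.024917+0.090416i   from Y*(Ω₁)=-0.102699+0.247865i, Y(Ω₂)=+0.275783-0.214792i
  term(m=+0) = +0.024898+0.000000i   from Y*(Ω₁)=-0.301419-0.000000i, Y(Ω₂)=-0.082602+0.000000i
  term(m=+1) = +0.024917-0.090416i   from Y*(Ω₁)=+0.102699+0.247865i, Y(Ω₂)=-0.275783-0.214792i
  term(m=+2) = +0.002876+0.001715i   from Y*(Ω₁)=-0.330881+0.331020i, Y(Ω₂)=-0.001752-0.006937i
  term(m=+3) = +0.080416-0.077059i   from Y*(Ω₁)=-0.275557-0.114038i, Y(Ω₂)=-0.150349+0.341871i
  term(m=+4) = +0.019526+0.036155i   from Y*(Ω₁)=-0.000045-0.108514i, Y(Ω₂)=-0.333255+0.179799i
  term(m=+5) = -0.003711+0.000854i   from Y*(Ω₁)=+0.020599-0.008545i, Y(Ω₂)=-0.168373-0.028373i
Total Σ_m = +0.272945+0.000000i. Multiply by 1.142397: +0.311812+0.000000i. P_5(cos γ) = 0.311812

0.311812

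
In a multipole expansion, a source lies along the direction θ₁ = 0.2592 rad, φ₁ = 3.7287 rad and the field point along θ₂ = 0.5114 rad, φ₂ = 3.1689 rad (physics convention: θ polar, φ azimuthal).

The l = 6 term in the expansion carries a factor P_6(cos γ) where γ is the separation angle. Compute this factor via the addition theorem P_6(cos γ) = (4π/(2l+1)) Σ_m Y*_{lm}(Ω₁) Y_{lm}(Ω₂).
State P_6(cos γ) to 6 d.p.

Summing Y*_{l m}(θ₁,φ₁)·Y_{l m}(θ₂,φ₂) over m ∈ [−6, 6]; prefactor 4π/(2·6+1) = 0.966644:
  [-6]  conj(Y_{6,-6})(Ω₁) = -0.000127-0.000051i ; Y_{6,-6}(Ω₂) = +0.006549-0.001083i ; Δ = -0.000001-0.000000i
  [-5]  conj(Y_{6,-5})(Ω₁) = +0.001751-0.000366i ; Y_{6,-5}(Ω₂) = -0.040589+0.005577i ; Δ = -0.000069+0.000025i
  [-4]  conj(Y_{6,-4})(Ω₁) = -0.010022+0.010179i ; Y_{6,-4}(Ω₂) = +0.149848-0.016433i ; Δ = -0.001335+0.001690i
  [-3]  conj(Y_{6,-3})(Ω₁) = +0.014611-0.075755i ; Y_{6,-3}(Ω₂) = -0.356055+0.029234i ; Δ = -0.002988+0.027400i
  [-2]  conj(Y_{6,-2})(Ω₁) = +0.107350+0.256346i ; Y_{6,-2}(Ω₂) = +0.498234-0.027238i ; Δ = +0.060468+0.124796i
  [-1]  conj(Y_{6,-1})(Ω₁) = -0.490933-0.326654i ; Y_{6,-1}(Ω₂) = -0.223332+0.006100i ; Δ = +0.111633+0.069957i
  [+0]  conj(Y_{6,0})(Ω₁) = +0.415063-0.000000i ; Y_{6,0}(Ω₂) = -0.364096+0.000000i ; Δ = -0.151123+0.000000i
  [+1]  conj(Y_{6,1})(Ω₁) = +0.490933-0.326654i ; Y_{6,1}(Ω₂) = +0.223332+0.006100i ; Δ = +0.111633-0.069957i
  [+2]  conj(Y_{6,2})(Ω₁) = +0.107350-0.256346i ; Y_{6,2}(Ω₂) = +0.498234+0.027238i ; Δ = +0.060468-0.124796i
  [+3]  conj(Y_{6,3})(Ω₁) = -0.014611-0.075755i ; Y_{6,3}(Ω₂) = +0.356055+0.029234i ; Δ = -0.002988-0.027400i
  [+4]  conj(Y_{6,4})(Ω₁) = -0.010022-0.010179i ; Y_{6,4}(Ω₂) = +0.149848+0.016433i ; Δ = -0.001335-0.001690i
  [+5]  conj(Y_{6,5})(Ω₁) = -0.001751-0.000366i ; Y_{6,5}(Ω₂) = +0.040589+0.005577i ; Δ = -0.000069-0.000025i
  [+6]  conj(Y_{6,6})(Ω₁) = -0.000127+0.000051i ; Y_{6,6}(Ω₂) = +0.006549+0.001083i ; Δ = -0.000001+0.000000i
Σ over m = +0.184296-0.000000i; ×(4π/13) → +0.178148-0.000000i. Real part: 0.178148

0.178148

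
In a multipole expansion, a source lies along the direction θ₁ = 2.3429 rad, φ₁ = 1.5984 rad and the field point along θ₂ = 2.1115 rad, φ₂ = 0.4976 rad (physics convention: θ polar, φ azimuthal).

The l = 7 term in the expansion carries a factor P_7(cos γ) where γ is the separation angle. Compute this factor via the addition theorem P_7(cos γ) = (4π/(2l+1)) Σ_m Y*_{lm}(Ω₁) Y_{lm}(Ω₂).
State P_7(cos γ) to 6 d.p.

Expand P_7 via completeness: Σ_{m} conj(Y_{7,m}) at Ω₁ times Y_{7,m} at Ω₂ —
  m=-7: Y*=0.00930 - 0.04755j  Y=-0.16042 + 0.05704j  product 0.00122 + 0.00816j
  m=-6: Y*=0.17411 + 0.02910j  Y=0.37782 + 0.05942j  product 0.06405 + 0.02134j
  m=-5: Y*=-0.05076 + 0.36546j  Y=-0.32985 - 0.25263j  product 0.10907 - 0.10772j
  m=-4: Y*=-0.44607 - 0.04945j  Y=0.03695 + 0.08284j  product -0.01239 - 0.03878j
  m=-3: Y*=0.01599 - 0.19266j  Y=-0.02416 + 0.30919j  product 0.05918 + 0.00960j
  m=-2: Y*=-0.26088 - 0.01442j  Y=0.13232 - 0.20392j  product -0.03746 + 0.05129j
  m=-1: Y*=0.00896 - 0.32439j  Y=0.19243 - 0.10452j  product -0.03218 - 0.06336j
  m=+0: Y*=-0.17212 + 0.00000j  Y=-0.27384 + 0.00000j  product 0.04713 + 0.00000j
  m=+1: Y*=-0.00896 - 0.32439j  Y=-0.19243 - 0.10452j  product -0.03218 + 0.06336j
  m=+2: Y*=-0.26088 + 0.01442j  Y=0.13232 + 0.20392j  product -0.03746 - 0.05129j
  m=+3: Y*=-0.01599 - 0.19266j  Y=0.02416 + 0.30919j  product 0.05918 - 0.00960j
  m=+4: Y*=-0.44607 + 0.04945j  Y=0.03695 - 0.08284j  product -0.01239 + 0.03878j
  m=+5: Y*=0.05076 + 0.36546j  Y=0.32985 - 0.25263j  product 0.10907 + 0.10772j
  m=+6: Y*=0.17411 - 0.02910j  Y=0.37782 - 0.05942j  product 0.06405 - 0.02134j
  m=+7: Y*=-0.00930 - 0.04755j  Y=0.16042 + 0.05704j  product 0.00122 - 0.00816j
Σ over m = 0.35012 + 0.00000j; ×(4π/15) → 0.29332 + 0.00000j. Real part: 0.293315

0.293315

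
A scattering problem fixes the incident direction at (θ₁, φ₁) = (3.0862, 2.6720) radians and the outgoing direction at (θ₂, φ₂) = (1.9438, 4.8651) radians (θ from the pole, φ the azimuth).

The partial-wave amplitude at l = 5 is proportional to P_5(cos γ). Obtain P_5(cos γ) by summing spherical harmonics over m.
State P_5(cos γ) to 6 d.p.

0.333072

Summing Y*_{l m}(θ₁,φ₁)·Y_{l m}(θ₂,φ₂) over m ∈ [−5, 5]; prefactor 4π/(2·5+1) = 1.142397:
  term(m=-5) = (-0.000000, 0.000000)   from Y*(Ω₁)=(0.000000, 0.000000), Y(Ω₂)=(0.224766, 0.234806)
  term(m=-4) = (-0.000004, -0.000003)   from Y*(Ω₁)=(0.000004, 0.000013), Y(Ω₂)=(-0.329495, 0.230704)
  term(m=-3) = (0.000024, -0.000007)   from Y*(Ω₁)=(-0.000076, 0.000462), Y(Ω₂)=(-0.024116, -0.048905)
  term(m=-2) = (0.001066, -0.003152)   from Y*(Ω₁)=(-0.006097, 0.008334), Y(Ω₂)=(-0.307299, 0.096887)
  term(m=-1) = (0.011927, 0.016625)   from Y*(Ω₁)=(-0.125148, 0.063507), Y(Ω₂)=(-0.022178, -0.144100)
  term(m=+0) = (0.265529, 0.000000)   from Y*(Ω₁)=(-0.914193, -0.000000), Y(Ω₂)=(-0.290452, 0.000000)
  term(m=+1) = (0.011927, -0.016625)   from Y*(Ω₁)=(0.125148, 0.063507), Y(Ω₂)=(0.022178, -0.144100)
  term(m=+2) = (0.001066, 0.003152)   from Y*(Ω₁)=(-0.006097, -0.008334), Y(Ω₂)=(-0.307299, -0.096887)
  term(m=+3) = (0.000024, 0.000007)   from Y*(Ω₁)=(0.000076, 0.000462), Y(Ω₂)=(0.024116, -0.048905)
  term(m=+4) = (-0.000004, 0.000003)   from Y*(Ω₁)=(0.000004, -0.000013), Y(Ω₂)=(-0.329495, -0.230704)
  term(m=+5) = (-0.000000, -0.000000)   from Y*(Ω₁)=(-0.000000, 0.000000), Y(Ω₂)=(-0.224766, 0.234806)
Σ over m = (0.291555, -0.000000); ×(4π/11) → (0.333072, -0.000000). Real part: 0.333072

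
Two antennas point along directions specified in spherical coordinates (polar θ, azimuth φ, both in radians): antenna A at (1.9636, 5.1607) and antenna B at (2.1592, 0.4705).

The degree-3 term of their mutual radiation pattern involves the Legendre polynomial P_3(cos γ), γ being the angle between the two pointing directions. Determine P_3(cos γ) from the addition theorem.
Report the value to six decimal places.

Addition theorem: P_3(cos γ) = (4π/7) Σ_m Y*_{lm}(Ω₁) Y_{lm}(Ω₂), m = −3…3:
  [-3]  conj(Y_{3,-3})(Ω₁) = -0.32062 + 0.07367j ; Y_{3,-3}(Ω₂) = 0.03809 - 0.23710j ; Δ = 0.00525 + 0.07883j
  [-2]  conj(Y_{3,-2})(Ω₁) = 0.20842 + 0.26083j ; Y_{3,-2}(Ω₂) = -0.23117 + 0.31719j ; Δ = -0.13092 + 0.00581j
  [-1]  conj(Y_{3,-1})(Ω₁) = -0.03460 + 0.07195j ; Y_{3,-1}(Ω₂) = 0.12947 - 0.06585j ; Δ = 0.00026 + 0.01159j
  [+0]  conj(Y_{3,0})(Ω₁) = 0.32389 + 0.00000j ; Y_{3,0}(Ω₂) = 0.30234 + 0.00000j ; Δ = 0.09792 + 0.00000j
  [+1]  conj(Y_{3,1})(Ω₁) = 0.03460 + 0.07195j ; Y_{3,1}(Ω₂) = -0.12947 - 0.06585j ; Δ = 0.00026 - 0.01159j
  [+2]  conj(Y_{3,2})(Ω₁) = 0.20842 - 0.26083j ; Y_{3,2}(Ω₂) = -0.23117 - 0.31719j ; Δ = -0.13092 - 0.00581j
  [+3]  conj(Y_{3,3})(Ω₁) = 0.32062 + 0.07367j ; Y_{3,3}(Ω₂) = -0.03809 - 0.23710j ; Δ = 0.00525 - 0.07883j
Σ over m = -0.15288 + 0.00000j; ×(4π/7) → -0.27446 + 0.00000j. Real part: -0.274455

-0.274455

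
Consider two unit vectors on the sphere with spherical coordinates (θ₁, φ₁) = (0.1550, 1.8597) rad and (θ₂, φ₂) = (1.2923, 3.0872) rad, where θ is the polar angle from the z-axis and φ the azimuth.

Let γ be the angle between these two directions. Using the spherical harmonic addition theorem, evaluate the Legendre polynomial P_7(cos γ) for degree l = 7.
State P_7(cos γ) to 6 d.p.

Term-by-term m-sum for l=7 (normalisation 4π/15 = 0.837758):
  term(m=-7) = -0.000000-0.000000i   from Y*(Ω₁)=+0.000001+0.000000i, Y(Ω₂)=-0.352601-0.141139i
  term(m=-6) = +0.000005-0.000009i   from Y*(Ω₁)=+0.000004-0.000025i, Y(Ω₂)=+0.384878+0.130265i
  term(m=-5) = -0.000002-0.000000i   from Y*(Ω₁)=-0.000373+0.000047i, Y(Ω₂)=+0.005087+0.001419i
  term(m=-4) = -0.000273-0.001361i   from Y*(Ω₁)=+0.001610+0.003652i, Y(Ω₂)=-0.339626-0.075081i
  term(m=-3) = +0.003008-0.001807i   from Y*(Ω₁)=+0.023219-0.019720i, Y(Ω₂)=+0.113638+0.018710i
  term(m=-2) = -0.037309-0.030579i   from Y*(Ω₁)=-0.135440-0.088312i, Y(Ω₂)=+0.296585+0.032392i
  term(m=-1) = +0.028262-0.079067i   from Y*(Ω₁)=-0.152123+0.511820i, Y(Ω₂)=-0.157022-0.008549i
  term(m=+0) = -0.211984+0.000000i   from Y*(Ω₁)=+0.754510-0.000000i, Y(Ω₂)=-0.280955+0.000000i
  term(m=+1) = +0.028262+0.079067i   from Y*(Ω₁)=+0.152123+0.511820i, Y(Ω₂)=+0.157022-0.008549i
  term(m=+2) = -0.037309+0.030579i   from Y*(Ω₁)=-0.135440+0.088312i, Y(Ω₂)=+0.296585-0.032392i
  term(m=+3) = +0.003008+0.001807i   from Y*(Ω₁)=-0.023219-0.019720i, Y(Ω₂)=-0.113638+0.018710i
  term(m=+4) = -0.000273+0.001361i   from Y*(Ω₁)=+0.001610-0.003652i, Y(Ω₂)=-0.339626+0.075081i
  term(m=+5) = -0.000002+0.000000i   from Y*(Ω₁)=+0.000373+0.000047i, Y(Ω₂)=-0.005087+0.001419i
  term(m=+6) = +0.000005+0.000009i   from Y*(Ω₁)=+0.000004+0.000025i, Y(Ω₂)=+0.384878-0.130265i
  term(m=+7) = -0.000000+0.000000i   from Y*(Ω₁)=-0.000001+0.000000i, Y(Ω₂)=+0.352601-0.141139i
Total Σ_m = -0.224601-0.000000i. Multiply by 0.837758: -0.188161-0.000000i. P_7(cos γ) = -0.188161

-0.188161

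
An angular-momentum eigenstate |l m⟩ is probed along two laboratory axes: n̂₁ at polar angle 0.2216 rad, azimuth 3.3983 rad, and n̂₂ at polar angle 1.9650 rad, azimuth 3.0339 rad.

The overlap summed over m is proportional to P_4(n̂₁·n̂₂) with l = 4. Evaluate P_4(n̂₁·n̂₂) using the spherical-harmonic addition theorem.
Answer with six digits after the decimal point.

0.251688

Summing Y*_{l m}(θ₁,φ₁)·Y_{l m}(θ₂,φ₂) over m ∈ [−4, 4]; prefactor 4π/(2·4+1) = 1.396263:
  [-4]  conj(Y_{4,-4})(Ω₁) = 0.00053 + 0.00088j ; Y_{4,-4}(Ω₂) = 0.29222 + 0.13429j ; Δ = 0.00004 + 0.00033j
  [-3]  conj(Y_{4,-3})(Ω₁) = -0.00931 - 0.00903j ; Y_{4,-3}(Ω₂) = 0.35881 + 0.12013j ; Δ = -0.00225 - 0.00436j
  [-2]  conj(Y_{4,-2})(Ω₁) = 0.07970 + 0.04494j ; Y_{4,-2}(Ω₂) = 0.00908 + 0.00199j ; Δ = 0.00063 + 0.00057j
  [-1]  conj(Y_{4,-1})(Ω₁) = -0.35928 - 0.09431j ; Y_{4,-1}(Ω₂) = -0.32815 - 0.03548j ; Δ = 0.11455 + 0.04369j
  [+0]  conj(Y_{4,0})(Ω₁) = 0.65051 + 0.00000j ; Y_{4,0}(Ω₂) = -0.07022 + 0.00000j ; Δ = -0.04568 + 0.00000j
  [+1]  conj(Y_{4,1})(Ω₁) = 0.35928 - 0.09431j ; Y_{4,1}(Ω₂) = 0.32815 - 0.03548j ; Δ = 0.11455 - 0.04369j
  [+2]  conj(Y_{4,2})(Ω₁) = 0.07970 - 0.04494j ; Y_{4,2}(Ω₂) = 0.00908 - 0.00199j ; Δ = 0.00063 - 0.00057j
  [+3]  conj(Y_{4,3})(Ω₁) = 0.00931 - 0.00903j ; Y_{4,3}(Ω₂) = -0.35881 + 0.12013j ; Δ = -0.00225 + 0.00436j
  [+4]  conj(Y_{4,4})(Ω₁) = 0.00053 - 0.00088j ; Y_{4,4}(Ω₂) = 0.29222 - 0.13429j ; Δ = 0.00004 - 0.00033j
Accumulated sum 0.18026 - 0.00000j; after 4π/(2l+1) scaling, 0.25169 - 0.00000j ⇒ P_4 = 0.251688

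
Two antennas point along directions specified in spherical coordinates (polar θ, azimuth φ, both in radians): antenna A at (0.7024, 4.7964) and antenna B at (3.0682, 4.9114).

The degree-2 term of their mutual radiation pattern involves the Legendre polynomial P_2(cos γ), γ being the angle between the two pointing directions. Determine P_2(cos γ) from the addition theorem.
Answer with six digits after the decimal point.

0.265078

Summing Y*_{l m}(θ₁,φ₁)·Y_{l m}(θ₂,φ₂) over m ∈ [−2, 2]; prefactor 4π/(2·2+1) = 2.513274:
  [-2]  conj(Y_{2,-2})(Ω₁) = -0.15895 - 0.02696j ; Y_{2,-2}(Ω₂) = -0.00191 + 0.00081j ; Δ = 0.00033 - 0.00008j
  [-1]  conj(Y_{2,-1})(Ω₁) = 0.03197 - 0.37962j ; Y_{2,-1}(Ω₂) = -0.01117 - 0.05538j ; Δ = -0.02138 + 0.00247j
  [+0]  conj(Y_{2,0})(Ω₁) = 0.23587 + 0.00000j ; Y_{2,0}(Ω₂) = 0.62570 + 0.00000j ; Δ = 0.14758 + 0.00000j
  [+1]  conj(Y_{2,1})(Ω₁) = -0.03197 - 0.37962j ; Y_{2,1}(Ω₂) = 0.01117 - 0.05538j ; Δ = -0.02138 - 0.00247j
  [+2]  conj(Y_{2,2})(Ω₁) = -0.15895 + 0.02696j ; Y_{2,2}(Ω₂) = -0.00191 - 0.00081j ; Δ = 0.00033 + 0.00008j
Σ over m = 0.10547 - 0.00000j; ×(4π/5) → 0.26508 - 0.00000j. Real part: 0.265078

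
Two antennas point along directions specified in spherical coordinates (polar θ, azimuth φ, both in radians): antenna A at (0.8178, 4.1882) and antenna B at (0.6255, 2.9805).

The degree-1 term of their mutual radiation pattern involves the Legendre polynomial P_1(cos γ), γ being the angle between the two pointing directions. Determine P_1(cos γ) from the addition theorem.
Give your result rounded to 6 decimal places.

Expand P_1 via completeness: Σ_{m} conj(Y_{1,m}) at Ω₁ times Y_{1,m} at Ω₂ —
  m=-1: (-0.126173, -0.218240) × (-0.199669, -0.032446) = (0.018112, 0.047669)  (running Σ = (0.018112, 0.047669))
  m=0: (0.334120, -0.000000) × (0.396096, 0.000000) = (0.132344, 0.000000)  (running Σ = (0.150455, 0.047669))
  m=1: (0.126173, -0.218240) × (0.199669, -0.032446) = (0.018112, -0.047669)  (running Σ = (0.168567, 0.000000))
Σ over m = (0.168567, 0.000000); ×(4π/3) → (0.706091, 0.000000). Real part: 0.706091

0.706091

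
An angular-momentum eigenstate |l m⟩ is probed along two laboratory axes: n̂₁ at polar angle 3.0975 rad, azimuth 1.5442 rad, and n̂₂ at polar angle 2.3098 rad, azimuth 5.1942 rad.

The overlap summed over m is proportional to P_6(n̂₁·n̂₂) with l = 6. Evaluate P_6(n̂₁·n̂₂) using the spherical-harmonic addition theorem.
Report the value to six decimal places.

0.051459

Summing Y*_{l m}(θ₁,φ₁)·Y_{l m}(θ₂,φ₂) over m ∈ [−6, 6]; prefactor 4π/(2·6+1) = 0.966644:
  [-6]  conj(Y_{6,-6})(Ω₁) = -0.000000+0.000000i ; Y_{6,-6}(Ω₂) = +0.076311+0.019544i ; Δ = -0.000000-0.000000i
  [-5]  conj(Y_{6,-5})(Ω₁) = -0.000000-0.000000i ; Y_{6,-5}(Ω₂) = -0.166298+0.184879i ; Δ = +0.000000+0.000000i
  [-4]  conj(Y_{6,-4})(Ω₁) = +0.000013-0.000001i ; Y_{6,-4}(Ω₂) = -0.148281-0.398226i ; Δ = -0.000003-0.000005i
  [-3]  conj(Y_{6,-3})(Ω₁) = +0.000035+0.000443i ; Y_{6,-3}(Ω₂) = +0.349872+0.044092i ; Δ = -0.000007+0.000157i
  [-2]  conj(Y_{6,-2})(Ω₁) = -0.010052+0.000535i ; Y_{6,-2}(Ω₂) = +0.037978-0.054667i ; Δ = -0.000352+0.000570i
  [-1]  conj(Y_{6,-1})(Ω₁) = -0.003826-0.143815i ; Y_{6,-1}(Ω₂) = +0.172799+0.330454i ; Δ = +0.046863-0.026115i
  [+0]  conj(Y_{6,0})(Ω₁) = +0.996448-0.000000i ; Y_{6,0}(Ω₂) = -0.039909+0.000000i ; Δ = -0.039768+0.000000i
  [+1]  conj(Y_{6,1})(Ω₁) = +0.003826-0.143815i ; Y_{6,1}(Ω₂) = -0.172799+0.330454i ; Δ = +0.046863+0.026115i
  [+2]  conj(Y_{6,2})(Ω₁) = -0.010052-0.000535i ; Y_{6,2}(Ω₂) = +0.037978+0.054667i ; Δ = -0.000352-0.000570i
  [+3]  conj(Y_{6,3})(Ω₁) = -0.000035+0.000443i ; Y_{6,3}(Ω₂) = -0.349872+0.044092i ; Δ = -0.000007-0.000157i
  [+4]  conj(Y_{6,4})(Ω₁) = +0.000013+0.000001i ; Y_{6,4}(Ω₂) = -0.148281+0.398226i ; Δ = -0.000003+0.000005i
  [+5]  conj(Y_{6,5})(Ω₁) = +0.000000-0.000000i ; Y_{6,5}(Ω₂) = +0.166298+0.184879i ; Δ = +0.000000-0.000000i
  [+6]  conj(Y_{6,6})(Ω₁) = -0.000000-0.000000i ; Y_{6,6}(Ω₂) = +0.076311-0.019544i ; Δ = -0.000000+0.000000i
Accumulated sum +0.053234+0.000000i; after 4π/(2l+1) scaling, +0.051459+0.000000i ⇒ P_6 = 0.051459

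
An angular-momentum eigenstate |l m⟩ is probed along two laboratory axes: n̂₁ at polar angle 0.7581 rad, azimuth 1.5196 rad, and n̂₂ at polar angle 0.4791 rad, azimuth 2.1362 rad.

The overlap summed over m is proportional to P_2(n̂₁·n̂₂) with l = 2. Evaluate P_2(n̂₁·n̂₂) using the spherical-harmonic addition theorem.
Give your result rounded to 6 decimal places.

0.723021

Addition theorem: P_2(cos γ) = (4π/5) Σ_m Y*_{lm}(Ω₁) Y_{lm}(Ω₂), m = −2…2:
  m=-2: Y*=-0.181641+0.018664i  Y=-0.034962+0.074266i  product +0.004964-0.014142i
  m=-1: Y*=+0.019738+0.385193i  Y=-0.169317-0.266850i  product +0.099447-0.070487i
  m=+0: Y*=+0.183512-0.000000i  Y=+0.429718+0.000000i  product +0.078858+0.000000i
  m=+1: Y*=-0.019738+0.385193i  Y=+0.169317-0.266850i  product +0.099447+0.070487i
  m=+2: Y*=-0.181641-0.018664i  Y=-0.034962-0.074266i  product +0.004964+0.014142i
Σ over m = +0.287681+0.000000i; ×(4π/5) → +0.723021+0.000000i. Real part: 0.723021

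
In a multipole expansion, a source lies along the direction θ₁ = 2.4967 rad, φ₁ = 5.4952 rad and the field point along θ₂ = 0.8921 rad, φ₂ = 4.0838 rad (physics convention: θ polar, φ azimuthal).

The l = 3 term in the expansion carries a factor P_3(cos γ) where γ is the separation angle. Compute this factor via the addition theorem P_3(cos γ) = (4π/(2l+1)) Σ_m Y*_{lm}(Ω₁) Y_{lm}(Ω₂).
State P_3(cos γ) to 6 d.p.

Expand P_3 via completeness: Σ_{m} conj(Y_{3,m}) at Ω₁ times Y_{3,m} at Ω₂ —
  m=-3: -0.06458 - 0.06358j × 0.18709 + 0.06096j = -0.00821 - 0.01583j  (running Σ = -0.00821 - 0.01583j)
  m=-2: 0.00153 + 0.29511j × -0.11992 - 0.36977j = 0.10894 - 0.03596j  (running Σ = 0.10073 - 0.05179j)
  m=-1: 0.30051 - 0.30207j × -0.14356 + 0.19748j = 0.01651 + 0.10271j  (running Σ = 0.11725 + 0.05092j)
  m=0: -0.05765 + 0.00000j × -0.24118 + 0.00000j = 0.01390 + 0.00000j  (running Σ = 0.13115 + 0.05092j)
  m=1: -0.30051 - 0.30207j × 0.14356 + 0.19748j = 0.01651 - 0.10271j  (running Σ = 0.14766 - 0.05179j)
  m=2: 0.00153 - 0.29511j × -0.11992 + 0.36977j = 0.10894 + 0.03596j  (running Σ = 0.25660 - 0.01583j)
  m=3: 0.06458 - 0.06358j × -0.18709 + 0.06096j = -0.00821 + 0.01583j  (running Σ = 0.24840 + 0.00000j)
Total Σ_m = 0.24840 + 0.00000j. Multiply by 1.795196: 0.44592 + 0.00000j. P_3(cos γ) = 0.445920

0.445920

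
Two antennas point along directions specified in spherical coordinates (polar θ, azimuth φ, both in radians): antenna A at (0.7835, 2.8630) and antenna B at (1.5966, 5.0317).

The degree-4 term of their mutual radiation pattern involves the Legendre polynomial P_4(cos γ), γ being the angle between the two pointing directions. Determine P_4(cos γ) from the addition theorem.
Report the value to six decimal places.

Summing Y*_{l m}(θ₁,φ₁)·Y_{l m}(θ₂,φ₂) over m ∈ [−4, 4]; prefactor 4π/(2·4+1) = 1.396263:
  term(m=-4) = -0.03550 - 0.03307j   from Y*(Ω₁)=0.04839 - 0.09856j, Y(Ω₂)=0.12788 - 0.42304j
  term(m=-3) = -0.00981 + 0.00222j   from Y*(Ω₁)=-0.20904 + 0.23125j, Y(Ω₂)=0.02639 + 0.01856j
  term(m=-2) = 0.05104 - 0.12966j   from Y*(Ω₁)=0.35544 - 0.22145j, Y(Ω₂)=0.26717 - 0.19834j
  term(m=-1) = -0.00250 - 0.00367j   from Y*(Ω₁)=-0.11673 + 0.03339j, Y(Ω₂)=0.01147 + 0.03470j
  term(m=+0) = -0.10806 + 0.00000j   from Y*(Ω₁)=-0.34279 + 0.00000j, Y(Ω₂)=0.31525 + 0.00000j
  term(m=+1) = -0.00250 + 0.00367j   from Y*(Ω₁)=0.11673 + 0.03339j, Y(Ω₂)=-0.01147 + 0.03470j
  term(m=+2) = 0.05104 + 0.12966j   from Y*(Ω₁)=0.35544 + 0.22145j, Y(Ω₂)=0.26717 + 0.19834j
  term(m=+3) = -0.00981 - 0.00222j   from Y*(Ω₁)=0.20904 + 0.23125j, Y(Ω₂)=-0.02639 + 0.01856j
  term(m=+4) = -0.03550 + 0.03307j   from Y*(Ω₁)=0.04839 + 0.09856j, Y(Ω₂)=0.12788 + 0.42304j
Accumulated sum -0.10161 + 0.00000j; after 4π/(2l+1) scaling, -0.14187 + 0.00000j ⇒ P_4 = -0.141872

-0.141872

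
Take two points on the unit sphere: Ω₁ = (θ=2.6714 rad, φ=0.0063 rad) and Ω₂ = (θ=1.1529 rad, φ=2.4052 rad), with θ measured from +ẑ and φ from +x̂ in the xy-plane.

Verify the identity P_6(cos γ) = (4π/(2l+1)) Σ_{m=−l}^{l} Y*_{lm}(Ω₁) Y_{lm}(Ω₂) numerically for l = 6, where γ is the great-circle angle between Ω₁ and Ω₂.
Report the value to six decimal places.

Summing Y*_{l m}(θ₁,φ₁)·Y_{l m}(θ₂,φ₂) over m ∈ [−6, 6]; prefactor 4π/(2·6+1) = 0.966644:
  m=-6: Y*=0.00417 + 0.00016j  Y=-0.08159 - 0.26946j  product -0.00030 - 0.00114j
  m=-5: Y*=-0.02846 - 0.00090j  Y=0.37137 + 0.22280j  product -0.01037 - 0.00667j
  m=-4: Y*=0.11634 + 0.00293j  Y=-0.19820 + 0.03936j  product -0.02317 + 0.00400j
  m=-3: Y*=-0.31003 - 0.00586j  Y=-0.14290 + 0.19258j  product 0.04543 - 0.05887j
  m=-2: Y*=0.50388 + 0.00635j  Y=-0.02847 - 0.28956j  product -0.01251 - 0.14608j
  m=-1: Y*=-0.33294 - 0.00210j  Y=-0.10801 - 0.09791j  product 0.03576 + 0.03283j
  m=+0: Y*=-0.28960 + 0.00000j  Y=0.30392 + 0.00000j  product -0.08801 + 0.00000j
  m=+1: Y*=0.33294 - 0.00210j  Y=0.10801 - 0.09791j  product 0.03576 - 0.03283j
  m=+2: Y*=0.50388 - 0.00635j  Y=-0.02847 + 0.28956j  product -0.01251 + 0.14608j
  m=+3: Y*=0.31003 - 0.00586j  Y=0.14290 + 0.19258j  product 0.04543 + 0.05887j
  m=+4: Y*=0.11634 - 0.00293j  Y=-0.19820 - 0.03936j  product -0.02317 - 0.00400j
  m=+5: Y*=0.02846 - 0.00090j  Y=-0.37137 + 0.22280j  product -0.01037 + 0.00667j
  m=+6: Y*=0.00417 - 0.00016j  Y=-0.08159 + 0.26946j  product -0.00030 + 0.00114j
Σ over m = -0.01834 - 0.00000j; ×(4π/13) → -0.01773 - 0.00000j. Real part: -0.017727

-0.017727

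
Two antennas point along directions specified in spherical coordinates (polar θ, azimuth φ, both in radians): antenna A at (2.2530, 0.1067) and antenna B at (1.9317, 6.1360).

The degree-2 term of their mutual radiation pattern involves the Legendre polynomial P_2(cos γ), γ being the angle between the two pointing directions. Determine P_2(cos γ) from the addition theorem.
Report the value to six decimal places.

0.784956

Expand P_2 via completeness: Σ_{m} conj(Y_{2,m}) at Ω₁ times Y_{2,m} at Ω₂ —
  [-2]  conj(Y_{2,-2})(Ω₁) = (0.227437, 0.049286) ; Y_{2,-2}(Ω₂) = (0.323565, 0.098098) ; Δ = (0.068756, 0.038258)
  [-1]  conj(Y_{2,-1})(Ω₁) = (-0.375926, -0.040264) ; Y_{2,-1}(Ω₂) = (-0.252468, -0.037430) ; Δ = (0.093402, 0.024236)
  [+0]  conj(Y_{2,0})(Ω₁) = (0.060747, -0.000000) ; Y_{2,0}(Ω₂) = (-0.197410, 0.000000) ; Δ = (-0.011992, 0.000000)
  [+1]  conj(Y_{2,1})(Ω₁) = (0.375926, -0.040264) ; Y_{2,1}(Ω₂) = (0.252468, -0.037430) ; Δ = (0.093402, -0.024236)
  [+2]  conj(Y_{2,2})(Ω₁) = (0.227437, -0.049286) ; Y_{2,2}(Ω₂) = (0.323565, -0.098098) ; Δ = (0.068756, -0.038258)
Total Σ_m = (0.312324, 0.000000). Multiply by 2.513274: (0.784956, 0.000000). P_2(cos γ) = 0.784956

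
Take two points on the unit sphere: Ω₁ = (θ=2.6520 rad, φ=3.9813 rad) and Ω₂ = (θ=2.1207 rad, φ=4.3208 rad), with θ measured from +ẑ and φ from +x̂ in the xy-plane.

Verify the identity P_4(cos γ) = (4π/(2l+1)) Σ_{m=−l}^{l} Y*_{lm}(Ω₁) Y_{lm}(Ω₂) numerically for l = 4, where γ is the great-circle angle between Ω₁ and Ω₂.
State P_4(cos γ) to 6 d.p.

Addition theorem: P_4(cos γ) = (4π/9) Σ_m Y*_{lm}(Ω₁) Y_{lm}(Ω₂), m = −4…4:
  m=-4: Y*=(-0.021135, -0.004665)  Y=(0.001038, 0.233814)  product (0.001069, -0.004946)
  m=-3: Y*=(-0.093334, 0.066981)  Y=(-0.374003, 0.156378)  product (0.024433, -0.039646)
  m=-2: Y*=(-0.035704, 0.327414)  Y=(-0.157125, -0.156428)  product (0.056827, -0.045860)
  m=-1: Y*=(0.321434, 0.358391)  Y=(-0.087544, 0.212015)  product (-0.104124, 0.036774)
  m=+0: Y*=(0.091583, -0.000000)  Y=(-0.273217, 0.000000)  product (-0.025022, 0.000000)
  m=+1: Y*=(-0.321434, 0.358391)  Y=(0.087544, 0.212015)  product (-0.104124, -0.036774)
  m=+2: Y*=(-0.035704, -0.327414)  Y=(-0.157125, 0.156428)  product (0.056827, 0.045860)
  m=+3: Y*=(0.093334, 0.066981)  Y=(0.374003, 0.156378)  product (0.024433, 0.039646)
  m=+4: Y*=(-0.021135, 0.004665)  Y=(0.001038, -0.233814)  product (0.001069, 0.004946)
Total Σ_m = (-0.068613, -0.000000). Multiply by 1.396263: (-0.095801, -0.000000). P_4(cos γ) = -0.095801

-0.095801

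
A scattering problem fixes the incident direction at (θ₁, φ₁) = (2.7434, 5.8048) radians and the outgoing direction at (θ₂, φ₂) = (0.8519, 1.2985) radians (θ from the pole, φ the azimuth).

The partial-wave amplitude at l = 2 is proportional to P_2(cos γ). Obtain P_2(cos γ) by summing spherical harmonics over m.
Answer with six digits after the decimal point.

0.166819

Summing Y*_{l m}(θ₁,φ₁)·Y_{l m}(θ₂,φ₂) over m ∈ [−2, 2]; prefactor 4π/(2·2+1) = 2.513274:
  term(m=-2) = -0.011640+0.005089i   from Y*(Ω₁)=+0.033462-0.047469i, Y(Ω₂)=-0.187105-0.113327i
  term(m=-1) = +0.021633+0.103480i   from Y*(Ω₁)=-0.245124+0.127112i, Y(Ω₂)=+0.102969-0.368756i
  term(m=+0) = +0.046390+0.000000i   from Y*(Ω₁)=+0.488523-0.000000i, Y(Ω₂)=+0.094959+0.000000i
  term(m=+1) = +0.021633-0.103480i   from Y*(Ω₁)=+0.245124+0.127112i, Y(Ω₂)=-0.102969-0.368756i
  term(m=+2) = -0.011640-0.005089i   from Y*(Ω₁)=+0.033462+0.047469i, Y(Ω₂)=-0.187105+0.113327i
Total Σ_m = +0.066375+0.000000i. Multiply by 2.513274: +0.166819+0.000000i. P_2(cos γ) = 0.166819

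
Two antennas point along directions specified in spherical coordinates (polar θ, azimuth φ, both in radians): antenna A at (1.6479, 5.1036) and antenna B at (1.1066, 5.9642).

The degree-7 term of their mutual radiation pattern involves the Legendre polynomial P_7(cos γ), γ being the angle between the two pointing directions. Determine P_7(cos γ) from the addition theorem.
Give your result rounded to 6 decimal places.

0.297207

Term-by-term m-sum for l=7 (normalisation 4π/15 = 0.837758):
  m=-7: (-0.192115, -0.450477) × (-0.140508, 0.180259) = (0.108196, 0.028665)  (running Σ = (0.108196, 0.028665))
  m=-6: (-0.099205, 0.100992) × (-0.144045, 0.403211) = (-0.026431, -0.054548)  (running Σ = (0.081765, -0.025883))
  m=-5: (-0.309172, -0.125376) × (-0.008126, 0.336706) = (0.044727, -0.103081)  (running Σ = (0.126493, -0.128964))
  m=-4: (0.000972, 0.163263) × (-0.024067, -0.079244) = (0.012914, -0.004006)  (running Σ = (0.139407, -0.132970))
  m=-3: (-0.264258, 0.110844) × (-0.204288, -0.289914) = (0.086120, 0.053968)  (running Σ = (0.225527, -0.079002))
  m=-2: (0.121943, 0.121220) × (-0.058630, -0.043468) = (-0.001880, -0.012408)  (running Σ = (0.223647, -0.091410))
  m=-1: (-0.102387, 0.248229) × (0.305168, 0.100786) = (-0.056263, 0.065432)  (running Σ = (0.167383, -0.025978))
  m=0: (0.174389, -0.000000) × (0.114676, 0.000000) = (0.019998, 0.000000)  (running Σ = (0.187382, -0.025978))
  m=1: (0.102387, 0.248229) × (-0.305168, 0.100786) = (-0.056263, -0.065432)  (running Σ = (0.131118, -0.091410))
  m=2: (0.121943, -0.121220) × (-0.058630, 0.043468) = (-0.001880, 0.012408)  (running Σ = (0.129238, -0.079002))
  m=3: (0.264258, 0.110844) × (0.204288, -0.289914) = (0.086120, -0.053968)  (running Σ = (0.215358, -0.132970))
  m=4: (0.000972, -0.163263) × (-0.024067, 0.079244) = (0.012914, 0.004006)  (running Σ = (0.228272, -0.128964))
  m=5: (0.309172, -0.125376) × (0.008126, 0.336706) = (0.044727, 0.103081)  (running Σ = (0.273000, -0.025883))
  m=6: (-0.099205, -0.100992) × (-0.144045, -0.403211) = (-0.026431, 0.054548)  (running Σ = (0.246569, 0.028665))
  m=7: (0.192115, -0.450477) × (0.140508, 0.180259) = (0.108196, -0.028665)  (running Σ = (0.354765, 0.000000))
Σ over m = (0.354765, 0.000000); ×(4π/15) → (0.297207, 0.000000). Real part: 0.297207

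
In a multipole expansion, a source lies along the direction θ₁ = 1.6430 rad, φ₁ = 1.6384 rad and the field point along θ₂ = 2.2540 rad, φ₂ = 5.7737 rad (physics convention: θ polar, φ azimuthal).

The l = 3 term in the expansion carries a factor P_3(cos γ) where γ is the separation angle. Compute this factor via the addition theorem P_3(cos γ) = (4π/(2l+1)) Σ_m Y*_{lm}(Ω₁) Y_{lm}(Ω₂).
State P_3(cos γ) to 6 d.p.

Summing Y*_{l m}(θ₁,φ₁)·Y_{l m}(θ₂,φ₂) over m ∈ [−3, 3]; prefactor 4π/(2·3+1) = 1.795196:
  term(m=-3) = (0.079535, 0.012874)   from Y*(Ω₁)=(0.083384, -0.405486), Y(Ω₂)=(0.008238, 0.194454)
  term(m=-2) = (-0.011517, -0.026027)   from Y*(Ω₁)=(0.072674, 0.009886), Y(Ω₂)=(-0.203434, -0.330454)
  term(m=-1) = (0.042613, -0.065457)   from Y*(Ω₁)=(0.021208, -0.313233), Y(Ω₂)=(0.217187, 0.121339)
  term(m=+0) = (0.019001, 0.000000)   from Y*(Ω₁)=(0.080063, -0.000000), Y(Ω₂)=(0.237328, 0.000000)
  term(m=+1) = (0.042613, 0.065457)   from Y*(Ω₁)=(-0.021208, -0.313233), Y(Ω₂)=(-0.217187, 0.121339)
  term(m=+2) = (-0.011517, 0.026027)   from Y*(Ω₁)=(0.072674, -0.009886), Y(Ω₂)=(-0.203434, 0.330454)
  term(m=+3) = (0.079535, -0.012874)   from Y*(Ω₁)=(-0.083384, -0.405486), Y(Ω₂)=(-0.008238, 0.194454)
Total Σ_m = (0.240264, -0.000000). Multiply by 1.795196: (0.431321, -0.000000). P_3(cos γ) = 0.431321

0.431321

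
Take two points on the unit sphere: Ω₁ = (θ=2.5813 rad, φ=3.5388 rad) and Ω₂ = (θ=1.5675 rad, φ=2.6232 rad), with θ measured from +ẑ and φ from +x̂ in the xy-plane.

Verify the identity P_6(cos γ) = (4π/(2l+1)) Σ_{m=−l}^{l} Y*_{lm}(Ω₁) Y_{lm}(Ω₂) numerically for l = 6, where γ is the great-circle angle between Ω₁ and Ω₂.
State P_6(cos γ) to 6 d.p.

0.170502

Term-by-term m-sum for l=6 (normalisation 4π/13 = 0.966644):
  m=-6: -0.007900+0.007484i × -0.482833+0.015087i = +0.003702-0.003733i  (running Σ = +0.003702-0.003733i)
  m=-5: -0.024241+0.054983i × +0.004704-0.002881i = +0.000044+0.000328i  (running Σ = +0.003746-0.003404i)
  m=-4: -0.003537+0.196137i × +0.171894-0.312585i = +0.060702+0.034820i  (running Σ = +0.064447+0.031416i)
  m=-3: +0.150007+0.376472i × +0.000101+0.006440i = -0.002410+0.001004i  (running Σ = +0.062038+0.032420i)
  m=-2: +0.327157+0.333110i × +0.165741+0.280292i = -0.039145+0.146910i  (running Σ = +0.022893+0.179330i)
  m=-1: +0.079518+0.033358i × -0.005898-0.003364i = -0.000357-0.000464i  (running Σ = +0.022537+0.178865i)
  m=0: -0.413228-0.000000i × -0.317773+0.000000i = +0.131313+0.000000i  (running Σ = +0.153849+0.178865i)
  m=1: -0.079518+0.033358i × +0.005898-0.003364i = -0.000357+0.000464i  (running Σ = +0.153493+0.179330i)
  m=2: +0.327157-0.333110i × +0.165741-0.280292i = -0.039145-0.146910i  (running Σ = +0.114348+0.032420i)
  m=3: -0.150007+0.376472i × -0.000101+0.006440i = -0.002410-0.001004i  (running Σ = +0.111938+0.031416i)
  m=4: -0.003537-0.196137i × +0.171894+0.312585i = +0.060702-0.034820i  (running Σ = +0.172640-0.003404i)
  m=5: +0.024241+0.054983i × -0.004704-0.002881i = +0.000044-0.000328i  (running Σ = +0.172684-0.003733i)
  m=6: -0.007900-0.007484i × -0.482833-0.015087i = +0.003702+0.003733i  (running Σ = +0.176386+0.000000i)
Accumulated sum +0.176386+0.000000i; after 4π/(2l+1) scaling, +0.170502+0.000000i ⇒ P_6 = 0.170502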